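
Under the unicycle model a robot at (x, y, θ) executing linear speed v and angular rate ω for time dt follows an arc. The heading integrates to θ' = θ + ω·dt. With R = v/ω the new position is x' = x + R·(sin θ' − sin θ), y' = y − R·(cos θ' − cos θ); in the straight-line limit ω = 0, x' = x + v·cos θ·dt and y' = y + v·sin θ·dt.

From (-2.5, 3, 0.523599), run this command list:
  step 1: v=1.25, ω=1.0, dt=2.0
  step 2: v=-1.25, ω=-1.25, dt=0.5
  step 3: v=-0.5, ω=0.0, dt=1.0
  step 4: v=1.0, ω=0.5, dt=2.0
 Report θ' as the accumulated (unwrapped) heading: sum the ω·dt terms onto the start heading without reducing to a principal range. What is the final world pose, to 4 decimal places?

(-3.2847, 5.4322, 2.8986)

step 1: θ'=2.5236 (R=1.2500) → pose (-2.4007, 5.1013, 2.5236)
step 2: θ'=1.8986 (R=1.0000) → pose (-2.0334, 4.6083, 1.8986)
step 3: θ'=1.8986 (straight) → pose (-1.8724, 4.1349, 1.8986)
step 4: θ'=2.8986 (R=2.0000) → pose (-3.2847, 5.4322, 2.8986)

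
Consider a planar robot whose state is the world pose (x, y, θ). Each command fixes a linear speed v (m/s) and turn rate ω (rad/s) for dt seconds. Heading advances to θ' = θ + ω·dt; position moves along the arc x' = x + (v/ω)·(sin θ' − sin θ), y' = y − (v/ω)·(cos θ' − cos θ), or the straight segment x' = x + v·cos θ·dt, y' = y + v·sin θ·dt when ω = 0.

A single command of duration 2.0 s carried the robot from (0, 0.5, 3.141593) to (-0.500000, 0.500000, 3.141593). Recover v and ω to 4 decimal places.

v = 0.2500, ω = 0.0000

Δθ = 3.141593 − 3.141593 = 0.000000
ω = Δθ/dt = 0.000000/2.0 = 0.0000
ω = 0 → v = (Δx·cos θ + Δy·sin θ)/dt = 0.2500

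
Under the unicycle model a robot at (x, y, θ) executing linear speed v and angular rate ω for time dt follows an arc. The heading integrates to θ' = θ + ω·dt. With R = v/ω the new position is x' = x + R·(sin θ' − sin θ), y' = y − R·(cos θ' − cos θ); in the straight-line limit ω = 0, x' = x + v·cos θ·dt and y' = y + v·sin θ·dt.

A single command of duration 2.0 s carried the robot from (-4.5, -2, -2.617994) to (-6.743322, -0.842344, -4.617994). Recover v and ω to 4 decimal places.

v = 1.5000, ω = -1.0000

Δθ = -4.617994 − -2.617994 = -2.000000
ω = Δθ/dt = -2.000000/2.0 = -1.0000
R = Δx/(sin θ' − sin θ) = -1.5000
v = R·ω = -1.5000·-1.0000 = 1.5000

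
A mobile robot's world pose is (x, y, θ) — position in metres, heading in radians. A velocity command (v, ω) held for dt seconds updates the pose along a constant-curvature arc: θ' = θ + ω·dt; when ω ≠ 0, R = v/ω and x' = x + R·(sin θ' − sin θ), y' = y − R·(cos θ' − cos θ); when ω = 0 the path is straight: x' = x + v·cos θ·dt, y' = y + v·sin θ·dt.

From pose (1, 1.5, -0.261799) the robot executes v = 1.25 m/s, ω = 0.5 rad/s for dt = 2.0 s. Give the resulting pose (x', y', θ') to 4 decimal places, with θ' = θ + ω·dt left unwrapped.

(3.3294, 2.0656, 0.7382)

θ' = -0.2618 + 0.5·2.0 = 0.7382
R = v/ω = 1.25/0.5 = 2.5000
x' = 1 + 2.5000·(sin 0.7382 − sin -0.2618) = 3.3294
y' = 1.5 − 2.5000·(cos 0.7382 − cos -0.2618) = 2.0656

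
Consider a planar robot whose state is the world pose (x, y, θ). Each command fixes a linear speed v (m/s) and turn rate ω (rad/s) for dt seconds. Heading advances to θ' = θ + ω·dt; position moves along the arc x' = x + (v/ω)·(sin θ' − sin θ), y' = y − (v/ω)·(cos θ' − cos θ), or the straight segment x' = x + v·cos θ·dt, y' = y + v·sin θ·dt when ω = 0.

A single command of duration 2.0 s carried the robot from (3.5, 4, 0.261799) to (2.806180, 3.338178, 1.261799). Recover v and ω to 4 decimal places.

v = -0.5000, ω = 0.5000

Δθ = 1.261799 − 0.261799 = 1.000000
ω = Δθ/dt = 1.000000/2.0 = 0.5000
R = Δx/(sin θ' − sin θ) = -1.0000
v = R·ω = -1.0000·0.5000 = -0.5000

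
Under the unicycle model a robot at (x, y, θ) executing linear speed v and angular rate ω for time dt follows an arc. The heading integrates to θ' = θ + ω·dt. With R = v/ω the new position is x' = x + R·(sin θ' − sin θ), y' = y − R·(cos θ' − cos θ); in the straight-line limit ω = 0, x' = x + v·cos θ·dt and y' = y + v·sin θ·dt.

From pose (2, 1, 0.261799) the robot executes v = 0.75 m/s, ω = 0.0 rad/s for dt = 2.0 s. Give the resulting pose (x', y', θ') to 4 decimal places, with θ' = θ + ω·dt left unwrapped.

θ' = 0.2618 + 0.0·2.0 = 0.2618
ω = 0 → straight: x' = 2 + 0.75·cos(0.2618)·2.0 = 3.4489
y' = 1 + 0.75·sin(0.2618)·2.0 = 1.3882

(3.4489, 1.3882, 0.2618)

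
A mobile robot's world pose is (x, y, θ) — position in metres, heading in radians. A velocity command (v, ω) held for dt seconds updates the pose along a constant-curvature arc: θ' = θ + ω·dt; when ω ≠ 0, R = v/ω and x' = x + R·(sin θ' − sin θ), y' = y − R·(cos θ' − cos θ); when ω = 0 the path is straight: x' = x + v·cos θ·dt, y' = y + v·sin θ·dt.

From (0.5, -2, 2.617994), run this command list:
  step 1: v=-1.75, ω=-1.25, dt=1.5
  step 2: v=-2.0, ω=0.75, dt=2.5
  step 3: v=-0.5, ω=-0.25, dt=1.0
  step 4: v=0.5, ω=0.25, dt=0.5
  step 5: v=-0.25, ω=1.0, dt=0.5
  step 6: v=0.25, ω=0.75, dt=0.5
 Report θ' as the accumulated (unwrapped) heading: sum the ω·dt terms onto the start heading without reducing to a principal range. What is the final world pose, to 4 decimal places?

(1.4157, -8.7078, 3.3680)

step 1: θ'=0.7430 (R=1.4000) → pose (0.7471, -4.2435, 0.7430)
step 2: θ'=2.6180 (R=-2.6667) → pose (1.2178, -8.5167, 2.6180)
step 3: θ'=2.3680 (R=2.0000) → pose (1.6152, -8.8180, 2.3680)
step 4: θ'=2.4930 (R=2.0000) → pose (1.4259, -8.6549, 2.4930)
step 5: θ'=2.9930 (R=-0.2500) → pose (1.5399, -8.7029, 2.9930)
step 6: θ'=3.3680 (R=0.3333) → pose (1.4157, -8.7078, 3.3680)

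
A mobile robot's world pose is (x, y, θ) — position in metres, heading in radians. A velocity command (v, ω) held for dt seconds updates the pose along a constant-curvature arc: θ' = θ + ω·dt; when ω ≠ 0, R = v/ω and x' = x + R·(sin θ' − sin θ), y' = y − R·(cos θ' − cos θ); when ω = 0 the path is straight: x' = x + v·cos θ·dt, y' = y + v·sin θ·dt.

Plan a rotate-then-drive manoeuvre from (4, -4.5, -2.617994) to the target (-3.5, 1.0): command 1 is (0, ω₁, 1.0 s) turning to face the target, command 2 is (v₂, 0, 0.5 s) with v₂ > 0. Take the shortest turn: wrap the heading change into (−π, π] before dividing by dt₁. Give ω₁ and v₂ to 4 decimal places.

heading to target = atan2(1−-4.5, -3.5−4) = 2.5088
Δθ = wrap(2.5088 − -2.6180) = -1.1563; ω₁ = Δθ/dt₁ = -1.1563
distance = √((-3.5−4)² + (1−-4.5)²) = 9.3005; v₂ = distance/dt₂ = 18.6011

ω₁ = -1.1563, v₂ = 18.6011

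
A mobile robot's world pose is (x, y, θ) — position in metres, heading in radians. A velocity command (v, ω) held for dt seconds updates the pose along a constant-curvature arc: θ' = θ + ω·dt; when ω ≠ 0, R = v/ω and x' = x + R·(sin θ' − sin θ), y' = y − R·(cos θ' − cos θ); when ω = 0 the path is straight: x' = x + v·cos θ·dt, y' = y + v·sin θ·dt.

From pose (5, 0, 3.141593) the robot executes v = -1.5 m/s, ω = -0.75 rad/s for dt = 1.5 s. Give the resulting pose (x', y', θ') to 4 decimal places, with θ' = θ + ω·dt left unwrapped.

(6.8045, -1.1376, 2.0166)

θ' = 3.1416 + -0.75·1.5 = 2.0166
R = v/ω = -1.5/-0.75 = 2.0000
x' = 5 + 2.0000·(sin 2.0166 − sin 3.1416) = 6.8045
y' = 0 − 2.0000·(cos 2.0166 − cos 3.1416) = -1.1376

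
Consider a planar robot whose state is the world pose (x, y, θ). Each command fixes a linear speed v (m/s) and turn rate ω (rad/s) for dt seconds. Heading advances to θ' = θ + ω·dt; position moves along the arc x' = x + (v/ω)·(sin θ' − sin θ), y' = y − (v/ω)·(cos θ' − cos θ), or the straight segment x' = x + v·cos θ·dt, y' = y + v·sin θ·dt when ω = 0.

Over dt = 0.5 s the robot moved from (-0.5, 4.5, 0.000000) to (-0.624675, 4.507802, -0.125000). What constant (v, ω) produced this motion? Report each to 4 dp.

Δθ = -0.125000 − 0.000000 = -0.125000
ω = Δθ/dt = -0.125000/0.5 = -0.2500
R = Δx/(sin θ' − sin θ) = 1.0000
v = R·ω = 1.0000·-0.2500 = -0.2500

v = -0.2500, ω = -0.2500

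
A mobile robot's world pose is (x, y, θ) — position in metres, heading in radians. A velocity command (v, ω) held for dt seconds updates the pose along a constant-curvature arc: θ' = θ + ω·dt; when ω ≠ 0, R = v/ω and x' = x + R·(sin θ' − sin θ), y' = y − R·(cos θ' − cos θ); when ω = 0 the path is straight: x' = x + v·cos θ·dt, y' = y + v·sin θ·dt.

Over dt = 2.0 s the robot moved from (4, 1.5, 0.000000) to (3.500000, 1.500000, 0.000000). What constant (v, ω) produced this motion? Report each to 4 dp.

Δθ = 0.000000 − 0.000000 = 0.000000
ω = Δθ/dt = 0.000000/2.0 = 0.0000
ω = 0 → v = (Δx·cos θ + Δy·sin θ)/dt = -0.2500

v = -0.2500, ω = 0.0000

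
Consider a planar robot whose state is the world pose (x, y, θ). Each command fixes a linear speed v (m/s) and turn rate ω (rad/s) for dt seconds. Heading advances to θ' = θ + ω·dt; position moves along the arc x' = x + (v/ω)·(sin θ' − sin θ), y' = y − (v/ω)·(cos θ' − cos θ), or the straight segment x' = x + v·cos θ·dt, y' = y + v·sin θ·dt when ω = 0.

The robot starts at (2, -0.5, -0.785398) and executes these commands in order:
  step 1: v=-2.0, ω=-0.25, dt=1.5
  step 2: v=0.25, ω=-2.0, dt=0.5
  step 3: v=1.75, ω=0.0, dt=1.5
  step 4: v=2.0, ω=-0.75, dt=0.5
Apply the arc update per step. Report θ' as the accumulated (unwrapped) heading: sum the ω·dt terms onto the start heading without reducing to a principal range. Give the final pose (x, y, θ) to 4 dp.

(-1.8463, -1.0449, -2.5354)

step 1: θ'=-1.1604 (R=8.0000) → pose (0.3212, 1.9651, -1.1604)
step 2: θ'=-2.1604 (R=-0.1250) → pose (0.3104, 1.8457, -2.1604)
step 3: θ'=-2.1604 (straight) → pose (-1.1491, -0.3361, -2.1604)
step 4: θ'=-2.5354 (R=-2.6667) → pose (-1.8463, -1.0449, -2.5354)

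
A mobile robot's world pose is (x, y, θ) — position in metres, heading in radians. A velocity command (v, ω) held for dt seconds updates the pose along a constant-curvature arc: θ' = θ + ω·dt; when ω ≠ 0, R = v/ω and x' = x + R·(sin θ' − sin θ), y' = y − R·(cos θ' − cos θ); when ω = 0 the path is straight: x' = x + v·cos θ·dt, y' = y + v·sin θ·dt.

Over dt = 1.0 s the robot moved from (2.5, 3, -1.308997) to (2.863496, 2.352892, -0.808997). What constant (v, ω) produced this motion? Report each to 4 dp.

Δθ = -0.808997 − -1.308997 = 0.500000
ω = Δθ/dt = 0.500000/1.0 = 0.5000
R = −Δy/(cos θ' − cos θ) = 1.5000
v = R·ω = 1.5000·0.5000 = 0.7500

v = 0.7500, ω = 0.5000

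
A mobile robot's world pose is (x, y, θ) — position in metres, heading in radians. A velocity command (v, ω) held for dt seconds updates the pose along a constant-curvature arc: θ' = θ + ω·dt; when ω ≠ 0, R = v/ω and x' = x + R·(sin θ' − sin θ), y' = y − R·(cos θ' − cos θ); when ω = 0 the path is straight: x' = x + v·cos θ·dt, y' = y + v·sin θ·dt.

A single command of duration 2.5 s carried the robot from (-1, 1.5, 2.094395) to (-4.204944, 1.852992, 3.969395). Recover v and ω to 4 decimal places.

v = 1.5000, ω = 0.7500

Δθ = 3.969395 − 2.094395 = 1.875000
ω = Δθ/dt = 1.875000/2.5 = 0.7500
R = Δx/(sin θ' − sin θ) = 2.0000
v = R·ω = 2.0000·0.7500 = 1.5000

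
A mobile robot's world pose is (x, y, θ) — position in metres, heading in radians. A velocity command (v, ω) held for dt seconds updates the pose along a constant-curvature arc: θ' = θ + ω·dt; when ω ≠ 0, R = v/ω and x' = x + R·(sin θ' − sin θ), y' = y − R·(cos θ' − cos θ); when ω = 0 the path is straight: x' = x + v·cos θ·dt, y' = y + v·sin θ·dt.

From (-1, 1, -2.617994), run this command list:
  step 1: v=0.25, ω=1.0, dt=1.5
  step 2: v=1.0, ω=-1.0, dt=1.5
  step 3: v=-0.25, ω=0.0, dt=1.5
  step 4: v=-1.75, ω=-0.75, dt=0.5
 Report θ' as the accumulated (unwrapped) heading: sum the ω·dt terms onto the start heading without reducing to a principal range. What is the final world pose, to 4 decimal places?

(-0.3531, -0.1550, -2.9930)

step 1: θ'=-1.1180 (R=0.2500) → pose (-1.0998, 0.6741, -1.1180)
step 2: θ'=-2.6180 (R=-1.0000) → pose (-1.4990, -0.6294, -2.6180)
step 3: θ'=-2.6180 (straight) → pose (-1.1743, -0.4419, -2.6180)
step 4: θ'=-2.9930 (R=2.3333) → pose (-0.3531, -0.1550, -2.9930)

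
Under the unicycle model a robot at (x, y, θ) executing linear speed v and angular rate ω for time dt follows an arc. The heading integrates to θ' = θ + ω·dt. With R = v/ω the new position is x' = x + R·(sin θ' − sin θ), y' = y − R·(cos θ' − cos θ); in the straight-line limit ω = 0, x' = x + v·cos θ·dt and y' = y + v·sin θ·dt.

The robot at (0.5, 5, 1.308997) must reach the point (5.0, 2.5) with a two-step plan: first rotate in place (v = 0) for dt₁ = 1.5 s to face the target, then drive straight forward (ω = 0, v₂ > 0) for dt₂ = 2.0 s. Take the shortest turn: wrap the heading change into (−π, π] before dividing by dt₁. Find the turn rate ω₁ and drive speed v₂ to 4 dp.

heading to target = atan2(2.5−5, 5−0.5) = -0.5071
Δθ = wrap(-0.5071 − 1.3090) = -1.8161; ω₁ = Δθ/dt₁ = -1.2107
distance = √((5−0.5)² + (2.5−5)²) = 5.1478; v₂ = distance/dt₂ = 2.5739

ω₁ = -1.2107, v₂ = 2.5739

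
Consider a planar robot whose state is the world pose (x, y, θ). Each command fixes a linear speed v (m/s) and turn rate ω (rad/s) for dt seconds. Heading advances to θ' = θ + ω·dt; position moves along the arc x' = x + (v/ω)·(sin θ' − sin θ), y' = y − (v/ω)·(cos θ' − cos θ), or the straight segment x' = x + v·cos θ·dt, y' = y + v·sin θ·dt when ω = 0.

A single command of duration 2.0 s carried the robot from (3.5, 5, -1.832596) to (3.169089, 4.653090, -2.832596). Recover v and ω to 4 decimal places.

Δθ = -2.832596 − -1.832596 = -1.000000
ω = Δθ/dt = -1.000000/2.0 = -0.5000
R = −Δy/(cos θ' − cos θ) = -0.5000
v = R·ω = -0.5000·-0.5000 = 0.2500

v = 0.2500, ω = -0.5000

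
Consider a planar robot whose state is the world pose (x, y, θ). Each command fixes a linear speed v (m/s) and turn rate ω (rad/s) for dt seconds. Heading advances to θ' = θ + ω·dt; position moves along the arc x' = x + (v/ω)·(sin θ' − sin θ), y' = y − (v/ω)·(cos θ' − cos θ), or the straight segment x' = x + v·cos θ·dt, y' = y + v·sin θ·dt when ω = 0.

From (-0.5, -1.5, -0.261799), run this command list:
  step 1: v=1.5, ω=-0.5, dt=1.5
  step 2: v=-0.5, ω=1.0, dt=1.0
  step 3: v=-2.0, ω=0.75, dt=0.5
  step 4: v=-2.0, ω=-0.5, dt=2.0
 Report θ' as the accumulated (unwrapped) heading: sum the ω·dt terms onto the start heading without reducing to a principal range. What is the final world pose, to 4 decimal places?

step 1: θ'=-1.0118 (R=-3.0000) → pose (1.2669, -2.8068, -1.0118)
step 2: θ'=-0.0118 (R=-0.5000) → pose (0.8489, -2.5720, -0.0118)
step 3: θ'=0.3632 (R=-2.6667) → pose (-0.1299, -2.7457, 0.3632)
step 4: θ'=-0.6368 (R=4.0000) → pose (-3.9295, -2.2227, -0.6368)

(-3.9295, -2.2227, -0.6368)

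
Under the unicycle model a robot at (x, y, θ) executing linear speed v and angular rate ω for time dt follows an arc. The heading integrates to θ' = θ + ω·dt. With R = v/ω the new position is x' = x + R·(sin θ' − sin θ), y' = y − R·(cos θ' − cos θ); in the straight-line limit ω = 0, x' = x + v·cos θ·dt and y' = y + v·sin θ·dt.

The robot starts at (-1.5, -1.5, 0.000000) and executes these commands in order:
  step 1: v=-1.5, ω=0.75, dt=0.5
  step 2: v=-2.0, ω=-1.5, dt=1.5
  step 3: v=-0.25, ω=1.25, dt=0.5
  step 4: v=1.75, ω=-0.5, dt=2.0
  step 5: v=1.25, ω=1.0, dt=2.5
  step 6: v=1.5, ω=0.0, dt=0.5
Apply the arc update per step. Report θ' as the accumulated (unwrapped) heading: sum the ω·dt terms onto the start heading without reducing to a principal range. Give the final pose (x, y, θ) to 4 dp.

(-2.5837, -4.9890, 0.2500)

step 1: θ'=0.3750 (R=-2.0000) → pose (-2.2325, -1.6390, 0.3750)
step 2: θ'=-1.8750 (R=1.3333) → pose (-3.9930, 0.0011, -1.8750)
step 3: θ'=-1.2500 (R=-0.2000) → pose (-3.9940, 0.1240, -1.2500)
step 4: θ'=-2.2500 (R=-3.5000) → pose (-4.5922, -3.1782, -2.2500)
step 5: θ'=0.2500 (R=1.2500) → pose (-3.3104, -5.1746, 0.2500)
step 6: θ'=0.2500 (straight) → pose (-2.5837, -4.9890, 0.2500)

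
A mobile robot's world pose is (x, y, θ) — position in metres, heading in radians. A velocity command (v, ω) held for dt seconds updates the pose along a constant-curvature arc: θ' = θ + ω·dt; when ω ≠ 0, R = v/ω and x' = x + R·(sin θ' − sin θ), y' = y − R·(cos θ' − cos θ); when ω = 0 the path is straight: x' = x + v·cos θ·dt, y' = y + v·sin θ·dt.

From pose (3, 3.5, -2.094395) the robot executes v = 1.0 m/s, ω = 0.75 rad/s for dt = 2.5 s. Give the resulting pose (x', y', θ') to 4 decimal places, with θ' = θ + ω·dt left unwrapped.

(3.8645, 1.5320, -0.2194)

θ' = -2.0944 + 0.75·2.5 = -0.2194
R = v/ω = 1.0/0.75 = 1.3333
x' = 3 + 1.3333·(sin -0.2194 − sin -2.0944) = 3.8645
y' = 3.5 − 1.3333·(cos -0.2194 − cos -2.0944) = 1.5320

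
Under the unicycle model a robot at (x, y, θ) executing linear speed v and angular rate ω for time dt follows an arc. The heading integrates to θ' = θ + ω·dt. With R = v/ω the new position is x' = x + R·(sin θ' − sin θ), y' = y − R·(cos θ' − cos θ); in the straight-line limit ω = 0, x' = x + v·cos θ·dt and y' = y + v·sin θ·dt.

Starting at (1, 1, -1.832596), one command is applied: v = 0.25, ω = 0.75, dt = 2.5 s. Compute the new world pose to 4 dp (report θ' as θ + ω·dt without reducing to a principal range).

(1.3361, 0.5807, 0.0424)

θ' = -1.8326 + 0.75·2.5 = 0.0424
R = v/ω = 0.25/0.75 = 0.3333
x' = 1 + 0.3333·(sin 0.0424 − sin -1.8326) = 1.3361
y' = 1 − 0.3333·(cos 0.0424 − cos -1.8326) = 0.5807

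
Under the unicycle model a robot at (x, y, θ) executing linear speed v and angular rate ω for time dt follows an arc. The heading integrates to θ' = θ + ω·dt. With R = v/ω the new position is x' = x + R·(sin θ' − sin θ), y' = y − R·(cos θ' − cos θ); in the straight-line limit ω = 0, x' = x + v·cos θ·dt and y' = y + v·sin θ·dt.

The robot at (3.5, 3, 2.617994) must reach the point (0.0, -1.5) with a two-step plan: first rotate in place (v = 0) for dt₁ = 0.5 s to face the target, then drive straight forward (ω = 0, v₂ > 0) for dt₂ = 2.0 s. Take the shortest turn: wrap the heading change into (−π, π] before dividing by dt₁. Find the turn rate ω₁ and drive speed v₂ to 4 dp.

ω₁ = 2.8667, v₂ = 2.8504

heading to target = atan2(-1.5−3, 0−3.5) = -2.2318
Δθ = wrap(-2.2318 − 2.6180) = 1.4334; ω₁ = Δθ/dt₁ = 2.8667
distance = √((0−3.5)² + (-1.5−3)²) = 5.7009; v₂ = distance/dt₂ = 2.8504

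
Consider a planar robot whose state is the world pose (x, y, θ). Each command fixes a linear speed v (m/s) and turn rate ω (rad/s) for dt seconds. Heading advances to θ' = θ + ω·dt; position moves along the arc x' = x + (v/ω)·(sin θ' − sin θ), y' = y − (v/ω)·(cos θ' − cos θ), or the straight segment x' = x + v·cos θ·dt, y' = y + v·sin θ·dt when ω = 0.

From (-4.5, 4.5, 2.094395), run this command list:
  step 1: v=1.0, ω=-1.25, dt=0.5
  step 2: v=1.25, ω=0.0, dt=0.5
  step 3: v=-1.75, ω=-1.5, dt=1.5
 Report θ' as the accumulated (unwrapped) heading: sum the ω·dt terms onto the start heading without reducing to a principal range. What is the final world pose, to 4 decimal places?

(-6.5215, 4.8920, -0.7806)

step 1: θ'=1.4694 (R=-0.8000) → pose (-4.6031, 4.9810, 1.4694)
step 2: θ'=1.4694 (straight) → pose (-4.5398, 5.6028, 1.4694)
step 3: θ'=-0.7806 (R=1.1667) → pose (-6.5215, 4.8920, -0.7806)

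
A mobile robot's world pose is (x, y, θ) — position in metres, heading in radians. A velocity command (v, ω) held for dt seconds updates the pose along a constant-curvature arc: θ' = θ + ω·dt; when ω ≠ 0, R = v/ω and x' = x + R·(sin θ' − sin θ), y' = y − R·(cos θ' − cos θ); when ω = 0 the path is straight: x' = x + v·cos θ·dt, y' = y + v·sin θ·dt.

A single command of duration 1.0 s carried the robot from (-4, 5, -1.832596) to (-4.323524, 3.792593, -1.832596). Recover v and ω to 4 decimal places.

v = 1.2500, ω = 0.0000

Δθ = -1.832596 − -1.832596 = 0.000000
ω = Δθ/dt = 0.000000/1.0 = 0.0000
ω = 0 → v = (Δx·cos θ + Δy·sin θ)/dt = 1.2500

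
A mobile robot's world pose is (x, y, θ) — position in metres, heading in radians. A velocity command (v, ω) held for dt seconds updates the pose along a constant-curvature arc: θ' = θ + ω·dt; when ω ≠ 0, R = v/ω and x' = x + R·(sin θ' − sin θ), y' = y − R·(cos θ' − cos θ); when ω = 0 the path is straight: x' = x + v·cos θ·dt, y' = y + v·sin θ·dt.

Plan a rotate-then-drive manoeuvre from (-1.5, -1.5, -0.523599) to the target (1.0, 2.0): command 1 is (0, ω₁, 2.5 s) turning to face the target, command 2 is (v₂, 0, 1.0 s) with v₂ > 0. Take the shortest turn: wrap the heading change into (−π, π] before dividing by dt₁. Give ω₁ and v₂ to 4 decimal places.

ω₁ = 0.5897, v₂ = 4.3012

heading to target = atan2(2−-1.5, 1−-1.5) = 0.9505
Δθ = wrap(0.9505 − -0.5236) = 1.4741; ω₁ = Δθ/dt₁ = 0.5897
distance = √((1−-1.5)² + (2−-1.5)²) = 4.3012; v₂ = distance/dt₂ = 4.3012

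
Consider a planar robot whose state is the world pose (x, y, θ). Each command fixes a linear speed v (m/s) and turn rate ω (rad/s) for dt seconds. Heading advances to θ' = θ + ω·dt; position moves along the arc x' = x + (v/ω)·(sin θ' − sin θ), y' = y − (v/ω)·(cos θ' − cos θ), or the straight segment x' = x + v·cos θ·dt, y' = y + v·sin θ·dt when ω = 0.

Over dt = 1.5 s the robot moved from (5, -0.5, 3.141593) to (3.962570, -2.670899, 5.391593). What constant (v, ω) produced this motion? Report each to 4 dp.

Δθ = 5.391593 − 3.141593 = 2.250000
ω = Δθ/dt = 2.250000/1.5 = 1.5000
R = −Δy/(cos θ' − cos θ) = 1.3333
v = R·ω = 1.3333·1.5000 = 2.0000

v = 2.0000, ω = 1.5000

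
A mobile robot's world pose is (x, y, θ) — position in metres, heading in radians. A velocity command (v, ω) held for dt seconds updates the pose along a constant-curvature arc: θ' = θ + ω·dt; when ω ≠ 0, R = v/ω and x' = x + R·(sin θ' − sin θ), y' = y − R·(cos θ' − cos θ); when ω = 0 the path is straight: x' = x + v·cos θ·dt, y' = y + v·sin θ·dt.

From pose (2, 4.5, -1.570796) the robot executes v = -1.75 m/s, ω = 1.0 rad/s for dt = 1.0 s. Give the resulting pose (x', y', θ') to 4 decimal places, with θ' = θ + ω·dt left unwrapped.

θ' = -1.5708 + 1.0·1.0 = -0.5708
R = v/ω = -1.75/1.0 = -1.7500
x' = 2 + -1.7500·(sin -0.5708 − sin -1.5708) = 1.1955
y' = 4.5 − -1.7500·(cos -0.5708 − cos -1.5708) = 5.9726

(1.1955, 5.9726, -0.5708)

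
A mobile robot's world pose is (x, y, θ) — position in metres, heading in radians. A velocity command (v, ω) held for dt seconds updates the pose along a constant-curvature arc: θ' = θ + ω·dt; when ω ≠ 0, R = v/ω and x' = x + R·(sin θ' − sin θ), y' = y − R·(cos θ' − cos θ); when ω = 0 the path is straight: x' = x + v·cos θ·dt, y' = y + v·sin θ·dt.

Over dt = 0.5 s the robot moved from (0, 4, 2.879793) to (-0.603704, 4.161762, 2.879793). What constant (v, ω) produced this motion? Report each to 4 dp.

v = 1.2500, ω = 0.0000

Δθ = 2.879793 − 2.879793 = 0.000000
ω = Δθ/dt = 0.000000/0.5 = 0.0000
ω = 0 → v = (Δx·cos θ + Δy·sin θ)/dt = 1.2500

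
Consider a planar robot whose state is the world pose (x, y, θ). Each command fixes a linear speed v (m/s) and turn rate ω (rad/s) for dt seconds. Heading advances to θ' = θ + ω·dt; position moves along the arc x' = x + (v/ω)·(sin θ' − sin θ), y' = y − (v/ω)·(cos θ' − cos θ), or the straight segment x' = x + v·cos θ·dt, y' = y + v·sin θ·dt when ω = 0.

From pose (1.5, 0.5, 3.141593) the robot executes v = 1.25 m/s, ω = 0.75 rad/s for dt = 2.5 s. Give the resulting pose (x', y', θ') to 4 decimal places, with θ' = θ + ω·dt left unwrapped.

θ' = 3.1416 + 0.75·2.5 = 5.0166
R = v/ω = 1.25/0.75 = 1.6667
x' = 1.5 + 1.6667·(sin 5.0166 − sin 3.1416) = -0.0901
y' = 0.5 − 1.6667·(cos 5.0166 − cos 3.1416) = -1.6659

(-0.0901, -1.6659, 5.0166)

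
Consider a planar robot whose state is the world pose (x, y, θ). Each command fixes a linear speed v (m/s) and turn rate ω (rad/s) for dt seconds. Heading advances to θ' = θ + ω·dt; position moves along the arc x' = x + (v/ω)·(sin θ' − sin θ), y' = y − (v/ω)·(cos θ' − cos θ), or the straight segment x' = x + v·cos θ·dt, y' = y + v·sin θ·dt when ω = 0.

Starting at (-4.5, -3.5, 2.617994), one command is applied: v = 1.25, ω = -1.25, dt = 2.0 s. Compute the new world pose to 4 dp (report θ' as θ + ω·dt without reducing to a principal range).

(-4.1177, -1.6409, 0.1180)

θ' = 2.6180 + -1.25·2.0 = 0.1180
R = v/ω = 1.25/-1.25 = -1.0000
x' = -4.5 + -1.0000·(sin 0.1180 − sin 2.6180) = -4.1177
y' = -3.5 − -1.0000·(cos 0.1180 − cos 2.6180) = -1.6409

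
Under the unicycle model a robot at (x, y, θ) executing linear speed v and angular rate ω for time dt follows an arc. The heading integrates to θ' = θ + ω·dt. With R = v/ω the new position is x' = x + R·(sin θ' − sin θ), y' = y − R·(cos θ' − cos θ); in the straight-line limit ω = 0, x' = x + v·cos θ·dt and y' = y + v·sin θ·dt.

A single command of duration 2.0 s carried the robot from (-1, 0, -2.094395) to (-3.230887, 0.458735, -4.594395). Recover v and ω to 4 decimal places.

Δθ = -4.594395 − -2.094395 = -2.500000
ω = Δθ/dt = -2.500000/2.0 = -1.2500
R = Δx/(sin θ' − sin θ) = -1.2000
v = R·ω = -1.2000·-1.2500 = 1.5000

v = 1.5000, ω = -1.2500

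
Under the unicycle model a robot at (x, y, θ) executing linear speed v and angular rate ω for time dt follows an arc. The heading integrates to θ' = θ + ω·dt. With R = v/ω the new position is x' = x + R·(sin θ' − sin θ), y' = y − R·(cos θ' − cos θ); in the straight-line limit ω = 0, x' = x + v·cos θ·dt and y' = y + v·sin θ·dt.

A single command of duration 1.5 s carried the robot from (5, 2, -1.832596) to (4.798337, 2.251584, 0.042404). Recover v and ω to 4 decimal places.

v = -0.2500, ω = 1.2500

Δθ = 0.042404 − -1.832596 = 1.875000
ω = Δθ/dt = 1.875000/1.5 = 1.2500
R = −Δy/(cos θ' − cos θ) = -0.2000
v = R·ω = -0.2000·1.2500 = -0.2500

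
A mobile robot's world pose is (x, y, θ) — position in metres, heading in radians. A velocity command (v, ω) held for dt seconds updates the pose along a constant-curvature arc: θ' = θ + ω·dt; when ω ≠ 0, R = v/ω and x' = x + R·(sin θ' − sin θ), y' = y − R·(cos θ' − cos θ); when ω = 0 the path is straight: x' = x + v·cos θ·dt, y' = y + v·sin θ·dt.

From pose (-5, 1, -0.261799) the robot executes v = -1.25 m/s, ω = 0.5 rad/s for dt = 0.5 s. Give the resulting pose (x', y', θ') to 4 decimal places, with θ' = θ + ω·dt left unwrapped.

(-5.6175, 1.0850, -0.0118)

θ' = -0.2618 + 0.5·0.5 = -0.0118
R = v/ω = -1.25/0.5 = -2.5000
x' = -5 + -2.5000·(sin -0.0118 − sin -0.2618) = -5.6175
y' = 1 − -2.5000·(cos -0.0118 − cos -0.2618) = 1.0850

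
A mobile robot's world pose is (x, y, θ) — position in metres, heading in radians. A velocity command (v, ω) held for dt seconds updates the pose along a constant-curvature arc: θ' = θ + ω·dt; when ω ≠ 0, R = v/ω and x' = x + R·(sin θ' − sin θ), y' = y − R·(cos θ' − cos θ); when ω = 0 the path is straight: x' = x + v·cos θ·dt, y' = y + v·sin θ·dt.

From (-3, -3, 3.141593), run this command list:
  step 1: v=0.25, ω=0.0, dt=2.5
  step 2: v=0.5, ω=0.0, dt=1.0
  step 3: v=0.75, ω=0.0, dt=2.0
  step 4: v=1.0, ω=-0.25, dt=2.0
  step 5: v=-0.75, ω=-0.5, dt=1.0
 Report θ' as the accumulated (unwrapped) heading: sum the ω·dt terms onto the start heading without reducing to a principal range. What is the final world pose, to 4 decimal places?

step 1: θ'=3.1416 (straight) → pose (-3.6250, -3.0000, 3.1416)
step 2: θ'=3.1416 (straight) → pose (-4.1250, -3.0000, 3.1416)
step 3: θ'=3.1416 (straight) → pose (-5.6250, -3.0000, 3.1416)
step 4: θ'=2.6416 (R=-4.0000) → pose (-7.5427, -2.5103, 2.6416)
step 5: θ'=2.1416 (R=1.5000) → pose (-6.9996, -3.0163, 2.1416)

(-6.9996, -3.0163, 2.1416)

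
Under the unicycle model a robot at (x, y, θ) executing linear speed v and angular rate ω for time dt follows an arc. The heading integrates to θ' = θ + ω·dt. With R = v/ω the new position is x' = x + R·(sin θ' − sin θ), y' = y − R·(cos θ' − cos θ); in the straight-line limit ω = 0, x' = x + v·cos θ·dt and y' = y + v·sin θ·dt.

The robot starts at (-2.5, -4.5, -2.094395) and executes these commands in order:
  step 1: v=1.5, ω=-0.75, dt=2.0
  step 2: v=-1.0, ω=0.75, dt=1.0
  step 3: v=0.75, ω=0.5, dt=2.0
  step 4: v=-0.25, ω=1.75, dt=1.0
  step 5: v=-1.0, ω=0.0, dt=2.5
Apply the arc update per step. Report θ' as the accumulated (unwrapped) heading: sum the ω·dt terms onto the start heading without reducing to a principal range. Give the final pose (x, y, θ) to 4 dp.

step 1: θ'=-3.5944 (R=-2.0000) → pose (-5.1070, -5.2984, -3.5944)
step 2: θ'=-2.8444 (R=-1.3333) → pose (-4.1333, -5.3744, -2.8444)
step 3: θ'=-1.8444 (R=1.5000) → pose (-5.1382, -6.4033, -1.8444)
step 4: θ'=-0.0944 (R=-0.1429) → pose (-5.2623, -6.2225, -0.0944)
step 5: θ'=-0.0944 (straight) → pose (-7.7511, -5.9869, -0.0944)

(-7.7511, -5.9869, -0.0944)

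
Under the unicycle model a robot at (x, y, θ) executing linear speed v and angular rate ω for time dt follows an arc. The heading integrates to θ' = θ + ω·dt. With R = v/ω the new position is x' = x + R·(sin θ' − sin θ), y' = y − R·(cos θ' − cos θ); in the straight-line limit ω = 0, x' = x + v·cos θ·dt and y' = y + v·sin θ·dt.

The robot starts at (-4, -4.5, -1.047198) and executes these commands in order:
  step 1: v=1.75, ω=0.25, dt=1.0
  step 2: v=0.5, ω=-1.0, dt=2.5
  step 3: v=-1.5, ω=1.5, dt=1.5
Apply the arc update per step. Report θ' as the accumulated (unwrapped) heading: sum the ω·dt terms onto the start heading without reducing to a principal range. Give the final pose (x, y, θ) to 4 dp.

step 1: θ'=-0.7972 (R=7.0000) → pose (-2.9456, -5.8910, -0.7972)
step 2: θ'=-3.2972 (R=-0.5000) → pose (-3.3808, -6.7343, -3.2972)
step 3: θ'=-1.0472 (R=-1.0000) → pose (-2.3598, -5.2464, -1.0472)

(-2.3598, -5.2464, -1.0472)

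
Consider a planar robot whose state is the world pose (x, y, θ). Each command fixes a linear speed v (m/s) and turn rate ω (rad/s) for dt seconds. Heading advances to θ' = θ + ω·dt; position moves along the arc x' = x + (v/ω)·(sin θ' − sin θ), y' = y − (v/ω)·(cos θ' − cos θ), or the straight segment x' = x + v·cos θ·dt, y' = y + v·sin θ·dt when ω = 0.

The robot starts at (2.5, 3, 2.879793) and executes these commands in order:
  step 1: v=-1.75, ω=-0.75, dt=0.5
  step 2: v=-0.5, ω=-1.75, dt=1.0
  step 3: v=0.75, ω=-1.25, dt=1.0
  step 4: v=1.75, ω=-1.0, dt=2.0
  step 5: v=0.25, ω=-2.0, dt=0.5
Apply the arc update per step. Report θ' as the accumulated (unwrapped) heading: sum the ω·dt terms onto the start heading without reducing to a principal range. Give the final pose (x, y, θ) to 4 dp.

step 1: θ'=2.5048 (R=2.3333) → pose (3.2835, 2.6222, 2.5048)
step 2: θ'=0.7548 (R=0.2857) → pose (3.3094, 2.1843, 0.7548)
step 3: θ'=-0.4952 (R=-0.6000) → pose (4.0056, 2.2752, -0.4952)
step 4: θ'=-2.4952 (R=-1.7500) → pose (4.2280, -0.6615, -2.4952)
step 5: θ'=-3.4952 (R=-0.1250) → pose (4.1095, -0.6790, -3.4952)

(4.1095, -0.6790, -3.4952)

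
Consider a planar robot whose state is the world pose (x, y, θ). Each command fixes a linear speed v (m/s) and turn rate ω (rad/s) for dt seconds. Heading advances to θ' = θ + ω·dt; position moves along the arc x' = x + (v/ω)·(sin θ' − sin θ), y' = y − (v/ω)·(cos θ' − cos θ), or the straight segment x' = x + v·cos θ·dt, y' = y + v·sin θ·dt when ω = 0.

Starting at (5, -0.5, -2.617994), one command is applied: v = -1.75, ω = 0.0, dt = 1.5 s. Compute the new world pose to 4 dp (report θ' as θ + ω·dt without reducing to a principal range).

(7.2733, 0.8125, -2.6180)

θ' = -2.6180 + 0.0·1.5 = -2.6180
ω = 0 → straight: x' = 5 + -1.75·cos(-2.6180)·1.5 = 7.2733
y' = -0.5 + -1.75·sin(-2.6180)·1.5 = 0.8125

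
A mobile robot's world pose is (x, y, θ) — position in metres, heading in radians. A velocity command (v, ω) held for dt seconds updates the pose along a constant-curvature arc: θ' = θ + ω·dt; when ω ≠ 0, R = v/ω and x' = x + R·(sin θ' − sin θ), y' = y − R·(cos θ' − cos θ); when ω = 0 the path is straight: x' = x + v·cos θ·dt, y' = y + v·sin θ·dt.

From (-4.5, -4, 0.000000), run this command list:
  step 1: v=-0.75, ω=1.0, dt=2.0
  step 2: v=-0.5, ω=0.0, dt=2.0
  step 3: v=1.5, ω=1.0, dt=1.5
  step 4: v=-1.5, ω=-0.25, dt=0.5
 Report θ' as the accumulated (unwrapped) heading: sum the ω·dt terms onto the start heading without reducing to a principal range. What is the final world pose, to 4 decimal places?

step 1: θ'=2.0000 (R=-0.7500) → pose (-5.1820, -5.0621, 2.0000)
step 2: θ'=2.0000 (straight) → pose (-4.7658, -5.9714, 2.0000)
step 3: θ'=3.5000 (R=1.5000) → pose (-6.6559, -5.1909, 3.5000)
step 4: θ'=3.3750 (R=6.0000) → pose (-5.9390, -4.9724, 3.3750)

(-5.9390, -4.9724, 3.3750)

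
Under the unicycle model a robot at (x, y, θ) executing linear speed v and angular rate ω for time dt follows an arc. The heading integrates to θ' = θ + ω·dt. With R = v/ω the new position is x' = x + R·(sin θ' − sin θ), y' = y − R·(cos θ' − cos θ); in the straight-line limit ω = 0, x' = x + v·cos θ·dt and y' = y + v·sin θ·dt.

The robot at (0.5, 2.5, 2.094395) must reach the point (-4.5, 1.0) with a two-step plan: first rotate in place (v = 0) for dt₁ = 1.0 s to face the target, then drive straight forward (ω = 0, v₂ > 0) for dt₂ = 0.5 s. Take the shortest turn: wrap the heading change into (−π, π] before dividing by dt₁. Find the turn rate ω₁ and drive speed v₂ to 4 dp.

ω₁ = 1.3387, v₂ = 10.4403

heading to target = atan2(1−2.5, -4.5−0.5) = -2.8501
Δθ = wrap(-2.8501 − 2.0944) = 1.3387; ω₁ = Δθ/dt₁ = 1.3387
distance = √((-4.5−0.5)² + (1−2.5)²) = 5.2202; v₂ = distance/dt₂ = 10.4403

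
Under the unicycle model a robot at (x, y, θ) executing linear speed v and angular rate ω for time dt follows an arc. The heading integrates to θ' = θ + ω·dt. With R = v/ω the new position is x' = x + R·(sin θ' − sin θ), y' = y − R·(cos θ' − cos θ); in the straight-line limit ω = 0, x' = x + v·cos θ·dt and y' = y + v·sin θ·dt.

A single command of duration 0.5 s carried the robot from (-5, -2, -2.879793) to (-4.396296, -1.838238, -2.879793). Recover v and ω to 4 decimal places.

Δθ = -2.879793 − -2.879793 = 0.000000
ω = Δθ/dt = 0.000000/0.5 = 0.0000
ω = 0 → v = (Δx·cos θ + Δy·sin θ)/dt = -1.2500

v = -1.2500, ω = 0.0000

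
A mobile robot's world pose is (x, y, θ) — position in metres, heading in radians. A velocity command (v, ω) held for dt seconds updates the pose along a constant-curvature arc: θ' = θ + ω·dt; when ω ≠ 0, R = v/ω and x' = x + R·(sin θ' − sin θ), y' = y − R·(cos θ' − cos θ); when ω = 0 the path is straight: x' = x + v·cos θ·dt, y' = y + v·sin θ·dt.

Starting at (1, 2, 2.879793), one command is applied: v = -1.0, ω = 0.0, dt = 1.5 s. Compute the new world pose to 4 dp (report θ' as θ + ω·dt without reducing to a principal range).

(2.4489, 1.6118, 2.8798)

θ' = 2.8798 + 0.0·1.5 = 2.8798
ω = 0 → straight: x' = 1 + -1.0·cos(2.8798)·1.5 = 2.4489
y' = 2 + -1.0·sin(2.8798)·1.5 = 1.6118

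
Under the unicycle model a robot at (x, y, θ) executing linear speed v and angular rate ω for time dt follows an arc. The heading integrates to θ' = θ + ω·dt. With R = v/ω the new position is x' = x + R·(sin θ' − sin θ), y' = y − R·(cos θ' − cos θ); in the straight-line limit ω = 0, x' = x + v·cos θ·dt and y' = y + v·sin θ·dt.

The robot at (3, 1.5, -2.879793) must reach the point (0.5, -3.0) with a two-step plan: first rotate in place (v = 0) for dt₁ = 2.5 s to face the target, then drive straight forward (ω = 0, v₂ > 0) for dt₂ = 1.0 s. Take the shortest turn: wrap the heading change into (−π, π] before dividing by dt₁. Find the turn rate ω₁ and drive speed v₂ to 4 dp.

ω₁ = 0.3208, v₂ = 5.1478

heading to target = atan2(-3−1.5, 0.5−3) = -2.0779
Δθ = wrap(-2.0779 − -2.8798) = 0.8019; ω₁ = Δθ/dt₁ = 0.3208
distance = √((0.5−3)² + (-3−1.5)²) = 5.1478; v₂ = distance/dt₂ = 5.1478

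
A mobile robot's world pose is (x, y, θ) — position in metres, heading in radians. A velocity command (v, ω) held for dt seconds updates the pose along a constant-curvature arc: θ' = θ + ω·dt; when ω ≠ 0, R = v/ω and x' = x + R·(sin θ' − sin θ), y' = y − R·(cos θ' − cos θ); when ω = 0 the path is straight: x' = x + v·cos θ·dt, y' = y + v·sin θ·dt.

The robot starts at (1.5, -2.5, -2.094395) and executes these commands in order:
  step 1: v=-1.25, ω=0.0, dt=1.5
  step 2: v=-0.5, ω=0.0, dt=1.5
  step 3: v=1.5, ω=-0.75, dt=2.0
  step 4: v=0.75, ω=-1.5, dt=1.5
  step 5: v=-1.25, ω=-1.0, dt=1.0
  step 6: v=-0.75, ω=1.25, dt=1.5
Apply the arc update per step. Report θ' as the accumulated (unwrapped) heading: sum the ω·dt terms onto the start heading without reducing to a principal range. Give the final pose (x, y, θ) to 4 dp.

(-1.8841, -0.4050, -4.9694)

step 1: θ'=-2.0944 (straight) → pose (2.4375, -0.8762, -2.0944)
step 2: θ'=-2.0944 (straight) → pose (2.8125, -0.2267, -2.0944)
step 3: θ'=-3.5944 (R=-2.0000) → pose (0.2055, -1.0251, -3.5944)
step 4: θ'=-5.8444 (R=-0.5000) → pose (0.2118, -0.1229, -5.8444)
step 5: θ'=-6.8444 (R=1.2500) → pose (-0.9845, -0.0496, -6.8444)
step 6: θ'=-4.9694 (R=-0.6000) → pose (-1.8841, -0.4050, -4.9694)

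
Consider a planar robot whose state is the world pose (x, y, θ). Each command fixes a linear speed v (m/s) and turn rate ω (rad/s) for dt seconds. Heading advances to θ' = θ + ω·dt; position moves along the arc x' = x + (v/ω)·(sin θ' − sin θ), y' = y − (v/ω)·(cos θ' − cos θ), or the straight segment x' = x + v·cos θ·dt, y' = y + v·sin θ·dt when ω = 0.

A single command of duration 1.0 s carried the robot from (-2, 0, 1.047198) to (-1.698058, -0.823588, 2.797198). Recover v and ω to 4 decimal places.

Δθ = 2.797198 − 1.047198 = 1.750000
ω = Δθ/dt = 1.750000/1.0 = 1.7500
R = −Δy/(cos θ' − cos θ) = -0.5714
v = R·ω = -0.5714·1.7500 = -1.0000

v = -1.0000, ω = 1.7500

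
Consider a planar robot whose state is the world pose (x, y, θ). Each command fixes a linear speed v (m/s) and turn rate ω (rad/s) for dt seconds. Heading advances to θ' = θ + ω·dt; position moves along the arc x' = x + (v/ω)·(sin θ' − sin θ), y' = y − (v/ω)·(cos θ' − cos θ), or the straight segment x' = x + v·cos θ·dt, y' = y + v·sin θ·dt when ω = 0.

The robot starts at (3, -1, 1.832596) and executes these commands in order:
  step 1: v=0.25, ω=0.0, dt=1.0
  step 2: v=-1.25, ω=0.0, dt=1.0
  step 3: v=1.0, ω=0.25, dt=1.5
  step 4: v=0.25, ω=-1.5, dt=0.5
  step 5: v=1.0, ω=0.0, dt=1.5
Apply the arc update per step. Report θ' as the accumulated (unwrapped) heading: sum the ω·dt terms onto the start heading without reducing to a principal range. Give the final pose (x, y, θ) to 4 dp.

step 1: θ'=1.8326 (straight) → pose (2.9353, -0.7585, 1.8326)
step 2: θ'=1.8326 (straight) → pose (3.2588, -1.9659, 1.8326)
step 3: θ'=2.2076 (R=4.0000) → pose (2.6111, -0.6227, 2.2076)
step 4: θ'=1.4576 (R=-0.1667) → pose (2.5795, -0.5048, 1.4576)
step 5: θ'=1.4576 (straight) → pose (2.7490, 0.9856, 1.4576)

(2.7490, 0.9856, 1.4576)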